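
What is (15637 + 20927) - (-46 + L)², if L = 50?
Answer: 36548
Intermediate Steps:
(15637 + 20927) - (-46 + L)² = (15637 + 20927) - (-46 + 50)² = 36564 - 1*4² = 36564 - 1*16 = 36564 - 16 = 36548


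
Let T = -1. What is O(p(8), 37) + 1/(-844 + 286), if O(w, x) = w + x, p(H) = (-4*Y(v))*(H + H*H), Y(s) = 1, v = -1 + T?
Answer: -140059/558 ≈ -251.00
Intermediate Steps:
v = -2 (v = -1 - 1 = -2)
p(H) = -4*H - 4*H**2 (p(H) = (-4*1)*(H + H*H) = -4*(H + H**2) = -4*H - 4*H**2)
O(p(8), 37) + 1/(-844 + 286) = (-4*8*(1 + 8) + 37) + 1/(-844 + 286) = (-4*8*9 + 37) + 1/(-558) = (-288 + 37) - 1/558 = -251 - 1/558 = -140059/558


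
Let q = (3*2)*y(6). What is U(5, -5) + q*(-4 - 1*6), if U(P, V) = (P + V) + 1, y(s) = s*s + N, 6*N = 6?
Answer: -2219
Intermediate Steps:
N = 1 (N = (⅙)*6 = 1)
y(s) = 1 + s² (y(s) = s*s + 1 = s² + 1 = 1 + s²)
U(P, V) = 1 + P + V
q = 222 (q = (3*2)*(1 + 6²) = 6*(1 + 36) = 6*37 = 222)
U(5, -5) + q*(-4 - 1*6) = (1 + 5 - 5) + 222*(-4 - 1*6) = 1 + 222*(-4 - 6) = 1 + 222*(-10) = 1 - 2220 = -2219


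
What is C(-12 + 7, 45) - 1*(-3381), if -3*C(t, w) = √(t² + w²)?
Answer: 3381 - 5*√82/3 ≈ 3365.9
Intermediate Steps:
C(t, w) = -√(t² + w²)/3
C(-12 + 7, 45) - 1*(-3381) = -√((-12 + 7)² + 45²)/3 - 1*(-3381) = -√((-5)² + 2025)/3 + 3381 = -√(25 + 2025)/3 + 3381 = -5*√82/3 + 3381 = 3381 - 5*√82/3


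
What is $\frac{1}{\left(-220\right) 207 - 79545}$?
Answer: $- \frac{1}{125085} \approx -7.9946 \cdot 10^{-6}$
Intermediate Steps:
$\frac{1}{\left(-220\right) 207 - 79545} = \frac{1}{-45540 - 79545} = \frac{1}{-125085} = - \frac{1}{125085}$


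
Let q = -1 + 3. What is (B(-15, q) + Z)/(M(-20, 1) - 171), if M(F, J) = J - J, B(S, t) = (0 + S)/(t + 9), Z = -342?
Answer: 1259/627 ≈ 2.0080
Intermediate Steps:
q = 2
B(S, t) = S/(9 + t)
M(F, J) = 0
(B(-15, q) + Z)/(M(-20, 1) - 171) = (-15/(9 + 2) - 342)/(0 - 171) = (-15/11 - 342)/(-171) = (-15*1/11 - 342)*(-1/171) = (-15/11 - 342)*(-1/171) = -3777/11*(-1/171) = 1259/627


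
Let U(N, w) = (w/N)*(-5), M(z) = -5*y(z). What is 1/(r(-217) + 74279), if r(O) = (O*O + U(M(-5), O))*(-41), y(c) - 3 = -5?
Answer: -2/3721637 ≈ -5.3740e-7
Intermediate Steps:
y(c) = -2 (y(c) = 3 - 5 = -2)
M(z) = 10 (M(z) = -5*(-2) = 10)
U(N, w) = -5*w/N
r(O) = -41*O² + 41*O/2 (r(O) = (O*O - 5*O/10)*(-41) = (O² - 5*O*⅒)*(-41) = (O² - O/2)*(-41) = -41*O² + 41*O/2)
1/(r(-217) + 74279) = 1/((41/2)*(-217)*(1 - 2*(-217)) + 74279) = 1/((41/2)*(-217)*(1 + 434) + 74279) = 1/((41/2)*(-217)*435 + 74279) = 1/(-3870195/2 + 74279) = 1/(-3721637/2) = -2/3721637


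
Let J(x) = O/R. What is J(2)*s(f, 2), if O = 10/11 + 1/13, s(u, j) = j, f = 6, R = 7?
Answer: 282/1001 ≈ 0.28172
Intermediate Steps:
O = 141/143 (O = 10*(1/11) + 1*(1/13) = 10/11 + 1/13 = 141/143 ≈ 0.98601)
J(x) = 141/1001 (J(x) = (141/143)/7 = (141/143)*(1/7) = 141/1001)
J(2)*s(f, 2) = (141/1001)*2 = 282/1001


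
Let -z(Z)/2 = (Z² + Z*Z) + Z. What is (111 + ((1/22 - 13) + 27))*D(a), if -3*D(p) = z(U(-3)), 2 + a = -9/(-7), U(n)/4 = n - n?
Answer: 0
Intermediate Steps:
U(n) = 0 (U(n) = 4*(n - n) = 4*0 = 0)
z(Z) = -4*Z² - 2*Z (z(Z) = -2*((Z² + Z*Z) + Z) = -2*((Z² + Z²) + Z) = -2*(2*Z² + Z) = -2*(Z + 2*Z²) = -4*Z² - 2*Z)
a = -5/7 (a = -2 - 9/(-7) = -2 - 9*(-⅐) = -2 + 9/7 = -5/7 ≈ -0.71429)
D(p) = 0 (D(p) = -(-2)*0*(1 + 2*0)/3 = -(-2)*0*(1 + 0)/3 = -(-2)*0/3 = -⅓*0 = 0)
(111 + ((1/22 - 13) + 27))*D(a) = (111 + ((1/22 - 13) + 27))*0 = (111 + (-285/22 + 27))*0 = (111 + 309/22)*0 = (2751/22)*0 = 0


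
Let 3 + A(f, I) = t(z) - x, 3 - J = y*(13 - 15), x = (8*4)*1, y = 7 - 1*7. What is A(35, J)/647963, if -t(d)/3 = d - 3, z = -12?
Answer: 10/647963 ≈ 1.5433e-5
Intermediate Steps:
y = 0 (y = 7 - 7 = 0)
x = 32 (x = 32*1 = 32)
t(d) = 9 - 3*d (t(d) = -3*(d - 3) = -3*(-3 + d) = 9 - 3*d)
J = 3 (J = 3 - 0*(13 - 15) = 3 - 0*(-2) = 3 - 1*0 = 3 + 0 = 3)
A(f, I) = 10 (A(f, I) = -3 + ((9 - 3*(-12)) - 1*32) = -3 + ((9 + 36) - 32) = -3 + (45 - 32) = -3 + 13 = 10)
A(35, J)/647963 = 10/647963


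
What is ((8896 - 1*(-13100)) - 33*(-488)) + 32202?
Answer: 70302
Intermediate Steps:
((8896 - 1*(-13100)) - 33*(-488)) + 32202 = ((8896 + 13100) + 16104) + 32202 = (21996 + 16104) + 32202 = 38100 + 32202 = 70302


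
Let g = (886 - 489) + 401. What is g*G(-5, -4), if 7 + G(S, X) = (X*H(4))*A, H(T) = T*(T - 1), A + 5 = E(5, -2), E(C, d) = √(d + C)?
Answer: 185934 - 38304*√3 ≈ 1.1959e+5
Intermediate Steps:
E(C, d) = √(C + d)
g = 798 (g = 397 + 401 = 798)
A = -5 + √3 (A = -5 + √(5 - 2) = -5 + √3 ≈ -3.2679)
H(T) = T*(-1 + T)
G(S, X) = -7 + 12*X*(-5 + √3) (G(S, X) = -7 + (X*(4*(-1 + 4)))*(-5 + √3) = -7 + (X*(4*3))*(-5 + √3) = -7 + (X*12)*(-5 + √3) = -7 + (12*X)*(-5 + √3) = -7 + 12*X*(-5 + √3))
g*G(-5, -4) = 798*(-7 - 12*(-4)*(5 - √3)) = 798*(-7 + (240 - 48*√3)) = 798*(233 - 48*√3) = 185934 - 38304*√3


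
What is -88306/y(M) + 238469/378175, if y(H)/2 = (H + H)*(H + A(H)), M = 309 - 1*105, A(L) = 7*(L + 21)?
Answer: 22341552919/39213073800 ≈ 0.56975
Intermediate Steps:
A(L) = 147 + 7*L (A(L) = 7*(21 + L) = 147 + 7*L)
M = 204 (M = 309 - 105 = 204)
y(H) = 4*H*(147 + 8*H) (y(H) = 2*((H + H)*(H + (147 + 7*H))) = 2*((2*H)*(147 + 8*H)) = 2*(2*H*(147 + 8*H)) = 4*H*(147 + 8*H))
-88306/y(M) + 238469/378175 = -88306*1/(816*(147 + 8*204)) + 238469/378175 = -88306*1/(816*(147 + 1632)) + 238469*(1/378175) = -88306/(4*204*1779) + 34067/54025 = -88306/1451664 + 34067/54025 = -88306*1/1451664 + 34067/54025 = -44153/725832 + 34067/54025 = 22341552919/39213073800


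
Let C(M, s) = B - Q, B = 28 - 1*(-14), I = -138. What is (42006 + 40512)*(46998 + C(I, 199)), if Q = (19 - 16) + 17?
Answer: 3879996360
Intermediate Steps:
Q = 20 (Q = 3 + 17 = 20)
B = 42 (B = 28 + 14 = 42)
C(M, s) = 22 (C(M, s) = 42 - 1*20 = 42 - 20 = 22)
(42006 + 40512)*(46998 + C(I, 199)) = (42006 + 40512)*(46998 + 22) = 82518*47020 = 3879996360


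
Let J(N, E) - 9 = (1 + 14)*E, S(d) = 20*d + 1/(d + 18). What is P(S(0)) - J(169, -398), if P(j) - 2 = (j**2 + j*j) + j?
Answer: 483008/81 ≈ 5963.1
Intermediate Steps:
S(d) = 1/(18 + d) + 20*d (S(d) = 20*d + 1/(18 + d) = 1/(18 + d) + 20*d)
P(j) = 2 + j + 2*j**2 (P(j) = 2 + ((j**2 + j*j) + j) = 2 + ((j**2 + j**2) + j) = 2 + (2*j**2 + j) = 2 + (j + 2*j**2) = 2 + j + 2*j**2)
J(N, E) = 9 + 15*E (J(N, E) = 9 + (1 + 14)*E = 9 + 15*E)
P(S(0)) - J(169, -398) = (2 + (1 + 20*0**2 + 360*0)/(18 + 0) + 2*((1 + 20*0**2 + 360*0)/(18 + 0))**2) - (9 + 15*(-398)) = (2 + (1 + 20*0 + 0)/18 + 2*((1 + 20*0 + 0)/18)**2) - (9 - 5970) = (2 + (1 + 0 + 0)/18 + 2*((1 + 0 + 0)/18)**2) - 1*(-5961) = (2 + (1/18)*1 + 2*((1/18)*1)**2) + 5961 = (2 + 1/18 + 2*(1/18)**2) + 5961 = (2 + 1/18 + 2*(1/324)) + 5961 = (2 + 1/18 + 1/162) + 5961 = 167/81 + 5961 = 483008/81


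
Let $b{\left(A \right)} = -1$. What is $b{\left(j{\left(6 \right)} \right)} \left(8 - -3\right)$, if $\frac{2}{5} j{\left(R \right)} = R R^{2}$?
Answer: $-11$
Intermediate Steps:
$j{\left(R \right)} = \frac{5 R^{3}}{2}$ ($j{\left(R \right)} = \frac{5 R R^{2}}{2} = \frac{5 R^{3}}{2}$)
$b{\left(j{\left(6 \right)} \right)} \left(8 - -3\right) = - (8 - -3) = - (8 + 3) = \left(-1\right) 11 = -11$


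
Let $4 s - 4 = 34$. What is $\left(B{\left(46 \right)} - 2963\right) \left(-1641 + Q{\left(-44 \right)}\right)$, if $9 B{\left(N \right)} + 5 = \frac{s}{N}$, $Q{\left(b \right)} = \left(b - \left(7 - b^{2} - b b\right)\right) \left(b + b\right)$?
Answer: $\frac{92123746405}{92} \approx 1.0013 \cdot 10^{9}$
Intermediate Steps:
$s = \frac{19}{2}$ ($s = 1 + \frac{1}{4} \cdot 34 = 1 + \frac{17}{2} = \frac{19}{2} \approx 9.5$)
$Q{\left(b \right)} = 2 b \left(-7 + b + 2 b^{2}\right)$ ($Q{\left(b \right)} = \left(b + \left(\left(b^{2} + b^{2}\right) - 7\right)\right) 2 b = \left(b + \left(2 b^{2} - 7\right)\right) 2 b = \left(b + \left(-7 + 2 b^{2}\right)\right) 2 b = \left(-7 + b + 2 b^{2}\right) 2 b = 2 b \left(-7 + b + 2 b^{2}\right)$)
$B{\left(N \right)} = - \frac{5}{9} + \frac{19}{18 N}$ ($B{\left(N \right)} = - \frac{5}{9} + \frac{\frac{19}{2} \frac{1}{N}}{9} = - \frac{5}{9} + \frac{19}{18 N}$)
$\left(B{\left(46 \right)} - 2963\right) \left(-1641 + Q{\left(-44 \right)}\right) = \left(\frac{19 - 460}{18 \cdot 46} - 2963\right) \left(-1641 + 2 \left(-44\right) \left(-7 - 44 + 2 \left(-44\right)^{2}\right)\right) = \left(\frac{1}{18} \cdot \frac{1}{46} \left(19 - 460\right) - 2963\right) \left(-1641 + 2 \left(-44\right) \left(-7 - 44 + 2 \cdot 1936\right)\right) = \left(\frac{1}{18} \cdot \frac{1}{46} \left(-441\right) - 2963\right) \left(-1641 + 2 \left(-44\right) \left(-7 - 44 + 3872\right)\right) = \left(- \frac{49}{92} - 2963\right) \left(-1641 + 2 \left(-44\right) 3821\right) = - \frac{272645 \left(-1641 - 336248\right)}{92} = \left(- \frac{272645}{92}\right) \left(-337889\right) = \frac{92123746405}{92}$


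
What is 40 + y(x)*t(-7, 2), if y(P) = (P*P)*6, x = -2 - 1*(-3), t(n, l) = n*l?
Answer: -44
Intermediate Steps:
t(n, l) = l*n
x = 1 (x = -2 + 3 = 1)
y(P) = 6*P² (y(P) = P²*6 = 6*P²)
40 + y(x)*t(-7, 2) = 40 + (6*1²)*(2*(-7)) = 40 + (6*1)*(-14) = 40 + 6*(-14) = 40 - 84 = -44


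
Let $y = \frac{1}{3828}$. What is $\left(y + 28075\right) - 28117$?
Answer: $- \frac{160775}{3828} \approx -42.0$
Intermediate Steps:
$y = \frac{1}{3828} \approx 0.00026123$
$\left(y + 28075\right) - 28117 = \left(\frac{1}{3828} + 28075\right) - 28117 = \frac{107471101}{3828} - 28117 = - \frac{160775}{3828}$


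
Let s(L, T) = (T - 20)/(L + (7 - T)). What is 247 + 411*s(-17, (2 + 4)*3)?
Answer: 3869/14 ≈ 276.36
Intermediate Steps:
s(L, T) = (-20 + T)/(7 + L - T)
247 + 411*s(-17, (2 + 4)*3) = 247 + 411*((-20 + (2 + 4)*3)/(7 - 17 - (2 + 4)*3)) = 247 + 411*((-20 + 6*3)/(7 - 17 - 6*3)) = 247 + 411*((-20 + 18)/(7 - 17 - 1*18)) = 247 + 411*(-2/(7 - 17 - 18)) = 247 + 411*(-2/(-28)) = 247 + 411*(-1/28*(-2)) = 247 + 411*(1/14) = 247 + 411/14 = 3869/14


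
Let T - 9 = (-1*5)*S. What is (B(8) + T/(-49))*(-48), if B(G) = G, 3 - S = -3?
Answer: -2832/7 ≈ -404.57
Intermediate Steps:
S = 6 (S = 3 - 1*(-3) = 3 + 3 = 6)
T = -21 (T = 9 - 1*5*6 = 9 - 5*6 = 9 - 30 = -21)
(B(8) + T/(-49))*(-48) = (8 - 21/(-49))*(-48) = (8 - 21*(-1/49))*(-48) = (8 + 3/7)*(-48) = (59/7)*(-48) = -2832/7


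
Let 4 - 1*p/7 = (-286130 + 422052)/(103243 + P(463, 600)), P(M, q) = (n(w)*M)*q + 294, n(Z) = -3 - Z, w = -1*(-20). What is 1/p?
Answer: 6285863/176955618 ≈ 0.035522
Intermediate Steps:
w = 20
P(M, q) = 294 - 23*M*q (P(M, q) = ((-3 - 1*20)*M)*q + 294 = ((-3 - 20)*M)*q + 294 = (-23*M)*q + 294 = -23*M*q + 294 = 294 - 23*M*q)
p = 176955618/6285863 (p = 28 - 7*(-286130 + 422052)/(103243 + (294 - 23*463*600)) = 28 - 951454/(103243 + (294 - 6389400)) = 28 - 951454/(103243 - 6389106) = 28 - 951454/(-6285863) = 28 - 951454*(-1)/6285863 = 28 - 7*(-135922/6285863) = 28 + 951454/6285863 = 176955618/6285863 ≈ 28.151)
1/p = 1/(176955618/6285863) = 6285863/176955618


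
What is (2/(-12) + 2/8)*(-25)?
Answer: -25/12 ≈ -2.0833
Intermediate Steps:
(2/(-12) + 2/8)*(-25) = (2*(-1/12) + 2*(⅛))*(-25) = (-⅙ + ¼)*(-25) = (1/12)*(-25) = -25/12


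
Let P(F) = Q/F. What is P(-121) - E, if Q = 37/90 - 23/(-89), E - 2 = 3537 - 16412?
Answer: 12476634967/969210 ≈ 12873.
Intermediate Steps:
E = -12873 (E = 2 + (3537 - 16412) = 2 - 12875 = -12873)
Q = 5363/8010 (Q = 37*(1/90) - 23*(-1/89) = 37/90 + 23/89 = 5363/8010 ≈ 0.66954)
P(F) = 5363/(8010*F)
P(-121) - E = (5363/8010)/(-121) - 1*(-12873) = (5363/8010)*(-1/121) + 12873 = -5363/969210 + 12873 = 12476634967/969210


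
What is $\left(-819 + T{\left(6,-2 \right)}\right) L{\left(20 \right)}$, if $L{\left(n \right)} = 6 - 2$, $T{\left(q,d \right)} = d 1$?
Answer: $-3284$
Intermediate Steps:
$T{\left(q,d \right)} = d$
$L{\left(n \right)} = 4$
$\left(-819 + T{\left(6,-2 \right)}\right) L{\left(20 \right)} = \left(-819 - 2\right) 4 = \left(-821\right) 4 = -3284$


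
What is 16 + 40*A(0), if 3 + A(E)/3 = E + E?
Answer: -344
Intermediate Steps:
A(E) = -9 + 6*E (A(E) = -9 + 3*(E + E) = -9 + 3*(2*E) = -9 + 6*E)
16 + 40*A(0) = 16 + 40*(-9 + 6*0) = 16 + 40*(-9 + 0) = 16 + 40*(-9) = 16 - 360 = -344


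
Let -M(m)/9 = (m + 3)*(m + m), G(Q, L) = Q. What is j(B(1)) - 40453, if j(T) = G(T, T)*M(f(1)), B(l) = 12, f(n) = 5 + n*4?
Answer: -63781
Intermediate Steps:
f(n) = 5 + 4*n
M(m) = -18*m*(3 + m) (M(m) = -9*(m + 3)*(m + m) = -9*(3 + m)*2*m = -18*m*(3 + m))
j(T) = -1944*T (j(T) = T*(-18*(5 + 4*1)*(3 + (5 + 4*1))) = T*(-18*(5 + 4)*(3 + (5 + 4))) = T*(-18*9*(3 + 9)) = T*(-18*9*12) = T*(-1944) = -1944*T)
j(B(1)) - 40453 = -1944*12 - 40453 = -23328 - 40453 = -63781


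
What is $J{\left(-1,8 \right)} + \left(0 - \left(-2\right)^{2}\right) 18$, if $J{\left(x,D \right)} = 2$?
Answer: $-70$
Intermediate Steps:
$J{\left(-1,8 \right)} + \left(0 - \left(-2\right)^{2}\right) 18 = 2 + \left(0 - \left(-2\right)^{2}\right) 18 = 2 + \left(0 - 4\right) 18 = 2 - 72 = -70$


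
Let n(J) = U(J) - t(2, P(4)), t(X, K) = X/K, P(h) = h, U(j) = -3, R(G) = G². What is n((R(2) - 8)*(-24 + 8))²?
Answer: 49/4 ≈ 12.250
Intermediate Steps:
n(J) = -7/2 (n(J) = -3 - 2/4 = -3 - 1*½ = -3 - ½ = -7/2)
n((R(2) - 8)*(-24 + 8))² = (-7/2)² = 49/4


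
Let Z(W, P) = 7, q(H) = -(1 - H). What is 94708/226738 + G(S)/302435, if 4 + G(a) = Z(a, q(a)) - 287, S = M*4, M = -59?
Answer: 14289310194/34286753515 ≈ 0.41676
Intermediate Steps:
S = -236 (S = -59*4 = -236)
q(H) = -1 + H
G(a) = -284 (G(a) = -4 + (7 - 287) = -4 - 280 = -284)
94708/226738 + G(S)/302435 = 94708/226738 - 284/302435 = 94708*(1/226738) - 284*1/302435 = 47354/113369 - 284/302435 = 14289310194/34286753515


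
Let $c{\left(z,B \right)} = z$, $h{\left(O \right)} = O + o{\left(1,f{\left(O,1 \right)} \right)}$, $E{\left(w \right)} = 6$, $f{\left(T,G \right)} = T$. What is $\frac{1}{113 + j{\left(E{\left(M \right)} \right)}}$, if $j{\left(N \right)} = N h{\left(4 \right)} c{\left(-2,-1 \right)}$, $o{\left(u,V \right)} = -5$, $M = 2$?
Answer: $\frac{1}{125} \approx 0.008$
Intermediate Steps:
$h{\left(O \right)} = -5 + O$ ($h{\left(O \right)} = O - 5 = -5 + O$)
$j{\left(N \right)} = 2 N$ ($j{\left(N \right)} = N \left(-5 + 4\right) \left(-2\right) = N \left(-1\right) \left(-2\right) = - N \left(-2\right) = 2 N$)
$\frac{1}{113 + j{\left(E{\left(M \right)} \right)}} = \frac{1}{113 + 2 \cdot 6} = \frac{1}{113 + 12} = \frac{1}{125}$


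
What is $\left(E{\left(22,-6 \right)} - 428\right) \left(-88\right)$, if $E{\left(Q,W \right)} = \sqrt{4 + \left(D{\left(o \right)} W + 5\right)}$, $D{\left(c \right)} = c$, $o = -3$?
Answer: $37664 - 264 \sqrt{3} \approx 37207.0$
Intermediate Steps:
$E{\left(Q,W \right)} = \sqrt{9 - 3 W}$ ($E{\left(Q,W \right)} = \sqrt{4 - \left(-5 + 3 W\right)} = \sqrt{9 - 3 W}$)
$\left(E{\left(22,-6 \right)} - 428\right) \left(-88\right) = \left(\sqrt{9 - -18} - 428\right) \left(-88\right) = \left(\sqrt{9 + 18} - 428\right) \left(-88\right) = \left(\sqrt{27} - 428\right) \left(-88\right) = \left(3 \sqrt{3} - 428\right) \left(-88\right) = \left(-428 + 3 \sqrt{3}\right) \left(-88\right) = 37664 - 264 \sqrt{3}$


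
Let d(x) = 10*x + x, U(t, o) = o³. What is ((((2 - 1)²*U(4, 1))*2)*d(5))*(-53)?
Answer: -5830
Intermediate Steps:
d(x) = 11*x
((((2 - 1)²*U(4, 1))*2)*d(5))*(-53) = ((((2 - 1)²*1³)*2)*(11*5))*(-53) = (((1²*1)*2)*55)*(-53) = (((1*1)*2)*55)*(-53) = ((1*2)*55)*(-53) = (2*55)*(-53) = 110*(-53) = -5830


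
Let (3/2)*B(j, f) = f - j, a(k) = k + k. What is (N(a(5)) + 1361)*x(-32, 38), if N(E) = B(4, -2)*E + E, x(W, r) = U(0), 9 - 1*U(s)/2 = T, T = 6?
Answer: 7986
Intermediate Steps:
a(k) = 2*k
B(j, f) = -2*j/3 + 2*f/3 (B(j, f) = 2*(f - j)/3 = -2*j/3 + 2*f/3)
U(s) = 6 (U(s) = 18 - 2*6 = 18 - 12 = 6)
x(W, r) = 6
N(E) = -3*E (N(E) = (-⅔*4 + (⅔)*(-2))*E + E = (-8/3 - 4/3)*E + E = -4*E + E = -3*E)
(N(a(5)) + 1361)*x(-32, 38) = (-6*5 + 1361)*6 = (-3*10 + 1361)*6 = (-30 + 1361)*6 = 1331*6 = 7986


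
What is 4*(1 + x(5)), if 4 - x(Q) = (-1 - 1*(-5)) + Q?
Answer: -16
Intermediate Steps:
x(Q) = -Q (x(Q) = 4 - ((-1 - 1*(-5)) + Q) = 4 - ((-1 + 5) + Q) = 4 - (4 + Q) = 4 + (-4 - Q) = -Q)
4*(1 + x(5)) = 4*(1 - 1*5) = 4*(1 - 5) = 4*(-4) = -16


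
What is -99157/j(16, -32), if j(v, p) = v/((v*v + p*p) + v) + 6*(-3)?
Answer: 8031717/1457 ≈ 5512.5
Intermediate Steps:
j(v, p) = -18 + v/(v + p² + v²) (j(v, p) = v/((v² + p²) + v) - 18 = v/((p² + v²) + v) - 18 = v/(v + p² + v²) - 18 = -18 + v/(v + p² + v²))
-99157/j(16, -32) = -99157*(16 + (-32)² + 16²)/(-18*(-32)² - 18*16² - 17*16) = -99157*(16 + 1024 + 256)/(-18*1024 - 18*256 - 272) = -99157*1296/(-18432 - 4608 - 272) = -99157/((1/1296)*(-23312)) = -99157/(-1457/81) = -99157*(-81/1457) = 8031717/1457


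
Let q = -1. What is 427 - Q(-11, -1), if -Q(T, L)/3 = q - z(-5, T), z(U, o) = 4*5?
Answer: 364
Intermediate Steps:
z(U, o) = 20
Q(T, L) = 63 (Q(T, L) = -3*(-1 - 1*20) = -3*(-1 - 20) = -3*(-21) = 63)
427 - Q(-11, -1) = 427 - 1*63 = 427 - 63 = 364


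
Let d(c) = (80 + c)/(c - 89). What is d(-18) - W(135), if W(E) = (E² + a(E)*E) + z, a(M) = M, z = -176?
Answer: -3881380/107 ≈ -36275.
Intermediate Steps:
W(E) = -176 + 2*E² (W(E) = (E² + E*E) - 176 = (E² + E²) - 176 = 2*E² - 176 = -176 + 2*E²)
d(c) = (80 + c)/(-89 + c)
d(-18) - W(135) = (80 - 18)/(-89 - 18) - (-176 + 2*135²) = 62/(-107) - (-176 + 2*18225) = -1/107*62 - (-176 + 36450) = -62/107 - 1*36274 = -62/107 - 36274 = -3881380/107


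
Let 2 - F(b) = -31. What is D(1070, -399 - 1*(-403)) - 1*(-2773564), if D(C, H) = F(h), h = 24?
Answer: 2773597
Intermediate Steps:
F(b) = 33 (F(b) = 2 - 1*(-31) = 2 + 31 = 33)
D(C, H) = 33
D(1070, -399 - 1*(-403)) - 1*(-2773564) = 33 - 1*(-2773564) = 33 + 2773564 = 2773597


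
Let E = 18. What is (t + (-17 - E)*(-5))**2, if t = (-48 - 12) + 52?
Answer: 27889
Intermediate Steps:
t = -8 (t = -60 + 52 = -8)
(t + (-17 - E)*(-5))**2 = (-8 + (-17 - 1*18)*(-5))**2 = (-8 + (-17 - 18)*(-5))**2 = (-8 - 35*(-5))**2 = (-8 + 175)**2 = 167**2 = 27889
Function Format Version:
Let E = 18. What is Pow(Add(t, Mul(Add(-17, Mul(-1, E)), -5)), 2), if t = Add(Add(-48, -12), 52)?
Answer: 27889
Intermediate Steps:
t = -8 (t = Add(-60, 52) = -8)
Pow(Add(t, Mul(Add(-17, Mul(-1, E)), -5)), 2) = Pow(Add(-8, Mul(Add(-17, Mul(-1, 18)), -5)), 2) = Pow(Add(-8, Mul(Add(-17, -18), -5)), 2) = Pow(Add(-8, Mul(-35, -5)), 2) = Pow(Add(-8, 175), 2) = Pow(167, 2) = 27889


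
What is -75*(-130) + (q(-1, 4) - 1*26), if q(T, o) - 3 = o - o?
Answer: 9727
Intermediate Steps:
q(T, o) = 3 (q(T, o) = 3 + (o - o) = 3 + 0 = 3)
-75*(-130) + (q(-1, 4) - 1*26) = -75*(-130) + (3 - 1*26) = 9750 + (3 - 26) = 9750 - 23 = 9727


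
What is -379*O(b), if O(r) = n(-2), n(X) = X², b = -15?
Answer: -1516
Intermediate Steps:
O(r) = 4 (O(r) = (-2)² = 4)
-379*O(b) = -379*4 = -1516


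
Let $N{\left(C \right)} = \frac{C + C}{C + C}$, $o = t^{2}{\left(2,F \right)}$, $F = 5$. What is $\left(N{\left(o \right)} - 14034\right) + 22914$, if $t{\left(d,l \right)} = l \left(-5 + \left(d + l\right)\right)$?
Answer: $8881$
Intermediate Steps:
$t{\left(d,l \right)} = l \left(-5 + d + l\right)$
$o = 100$ ($o = \left(5 \left(-5 + 2 + 5\right)\right)^{2} = \left(5 \cdot 2\right)^{2} = 10^{2} = 100$)
$N{\left(C \right)} = 1$ ($N{\left(C \right)} = \frac{2 C}{2 C} = 2 C \frac{1}{2 C} = 1$)
$\left(N{\left(o \right)} - 14034\right) + 22914 = \left(1 - 14034\right) + 22914 = -14033 + 22914 = 8881$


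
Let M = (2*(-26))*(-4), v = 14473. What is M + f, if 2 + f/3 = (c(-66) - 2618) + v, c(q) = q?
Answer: 35569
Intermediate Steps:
f = 35361 (f = -6 + 3*((-66 - 2618) + 14473) = -6 + 3*(-2684 + 14473) = -6 + 3*11789 = -6 + 35367 = 35361)
M = 208 (M = -52*(-4) = 208)
M + f = 208 + 35361 = 35569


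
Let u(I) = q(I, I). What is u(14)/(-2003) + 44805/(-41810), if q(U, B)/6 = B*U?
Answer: -27782595/16749086 ≈ -1.6588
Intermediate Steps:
q(U, B) = 6*B*U (q(U, B) = 6*(B*U) = 6*B*U)
u(I) = 6*I² (u(I) = 6*I*I = 6*I²)
u(14)/(-2003) + 44805/(-41810) = (6*14²)/(-2003) + 44805/(-41810) = (6*196)*(-1/2003) + 44805*(-1/41810) = 1176*(-1/2003) - 8961/8362 = -1176/2003 - 8961/8362 = -27782595/16749086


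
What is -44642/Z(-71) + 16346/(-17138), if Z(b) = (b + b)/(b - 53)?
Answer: -2156172069/55309 ≈ -38984.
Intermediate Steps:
Z(b) = 2*b/(-53 + b) (Z(b) = (2*b)/(-53 + b) = 2*b/(-53 + b))
-44642/Z(-71) + 16346/(-17138) = -44642/(2*(-71)/(-53 - 71)) + 16346/(-17138) = -44642/(2*(-71)/(-124)) + 16346*(-1/17138) = -44642/(2*(-71)*(-1/124)) - 743/779 = -44642/71/62 - 743/779 = -44642*62/71 - 743/779 = -2767804/71 - 743/779 = -2156172069/55309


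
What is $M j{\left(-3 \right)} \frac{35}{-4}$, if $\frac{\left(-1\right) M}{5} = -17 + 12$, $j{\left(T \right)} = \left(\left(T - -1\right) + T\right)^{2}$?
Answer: $- \frac{21875}{4} \approx -5468.8$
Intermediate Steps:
$j{\left(T \right)} = \left(1 + 2 T\right)^{2}$ ($j{\left(T \right)} = \left(\left(T + 1\right) + T\right)^{2} = \left(\left(1 + T\right) + T\right)^{2} = \left(1 + 2 T\right)^{2}$)
$M = 25$ ($M = - 5 \left(-17 + 12\right) = \left(-5\right) \left(-5\right) = 25$)
$M j{\left(-3 \right)} \frac{35}{-4} = 25 \left(1 + 2 \left(-3\right)\right)^{2} \frac{35}{-4} = 25 \left(1 - 6\right)^{2} \cdot 35 \left(- \frac{1}{4}\right) = 25 \left(-5\right)^{2} \left(- \frac{35}{4}\right) = 25 \cdot 25 \left(- \frac{35}{4}\right) = 625 \left(- \frac{35}{4}\right) = - \frac{21875}{4}$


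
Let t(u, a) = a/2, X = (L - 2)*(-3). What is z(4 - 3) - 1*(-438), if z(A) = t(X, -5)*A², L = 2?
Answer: 871/2 ≈ 435.50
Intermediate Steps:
X = 0 (X = (2 - 2)*(-3) = 0*(-3) = 0)
t(u, a) = a/2 (t(u, a) = a*(½) = a/2)
z(A) = -5*A²/2 (z(A) = ((½)*(-5))*A² = -5*A²/2)
z(4 - 3) - 1*(-438) = -5*(4 - 3)²/2 - 1*(-438) = -5/2*1² + 438 = -5/2*1 + 438 = -5/2 + 438 = 871/2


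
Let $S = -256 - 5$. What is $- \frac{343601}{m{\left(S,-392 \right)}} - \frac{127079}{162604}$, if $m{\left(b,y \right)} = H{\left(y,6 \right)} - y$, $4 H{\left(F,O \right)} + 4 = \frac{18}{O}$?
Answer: $- \frac{223682720809}{254800468} \approx -877.87$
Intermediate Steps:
$S = -261$ ($S = -256 - 5 = -261$)
$H{\left(F,O \right)} = -1 + \frac{9}{2 O}$ ($H{\left(F,O \right)} = -1 + \frac{18 \frac{1}{O}}{4} = -1 + \frac{9}{2 O}$)
$m{\left(b,y \right)} = - \frac{1}{4} - y$ ($m{\left(b,y \right)} = \frac{\frac{9}{2} - 6}{6} - y = \frac{1}{6} \left(- \frac{3}{2}\right) - y = - \frac{1}{4} - y$)
$- \frac{343601}{m{\left(S,-392 \right)}} - \frac{127079}{162604} = - \frac{343601}{- \frac{1}{4} - -392} - \frac{127079}{162604} = - \frac{343601}{- \frac{1}{4} + 392} - \frac{127079}{162604} = - \frac{343601}{\frac{1567}{4}} - \frac{127079}{162604} = \left(-343601\right) \frac{4}{1567} - \frac{127079}{162604} = - \frac{1374404}{1567} - \frac{127079}{162604} = - \frac{223682720809}{254800468}$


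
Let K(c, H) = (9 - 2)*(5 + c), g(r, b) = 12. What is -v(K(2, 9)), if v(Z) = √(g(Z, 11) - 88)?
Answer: -2*I*√19 ≈ -8.7178*I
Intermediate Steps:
K(c, H) = 35 + 7*c (K(c, H) = 7*(5 + c) = 35 + 7*c)
v(Z) = 2*I*√19 (v(Z) = √(12 - 88) = √(-76) = 2*I*√19)
-v(K(2, 9)) = -2*I*√19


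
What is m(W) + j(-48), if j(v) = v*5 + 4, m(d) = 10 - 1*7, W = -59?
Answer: -233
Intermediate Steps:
m(d) = 3 (m(d) = 10 - 7 = 3)
j(v) = 4 + 5*v (j(v) = 5*v + 4 = 4 + 5*v)
m(W) + j(-48) = 3 + (4 + 5*(-48)) = 3 + (4 - 240) = 3 - 236 = -233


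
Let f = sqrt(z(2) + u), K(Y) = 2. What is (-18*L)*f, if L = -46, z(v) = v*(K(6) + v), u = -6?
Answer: 828*sqrt(2) ≈ 1171.0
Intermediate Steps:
z(v) = v*(2 + v)
f = sqrt(2) (f = sqrt(2*(2 + 2) - 6) = sqrt(2*4 - 6) = sqrt(8 - 6) = sqrt(2) ≈ 1.4142)
(-18*L)*f = (-18*(-46))*sqrt(2) = 828*sqrt(2)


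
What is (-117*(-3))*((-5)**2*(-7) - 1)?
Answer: -61776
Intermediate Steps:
(-117*(-3))*((-5)**2*(-7) - 1) = 351*(25*(-7) - 1) = 351*(-175 - 1) = 351*(-176) = -61776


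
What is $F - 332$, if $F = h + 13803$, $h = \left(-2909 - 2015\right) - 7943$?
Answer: $604$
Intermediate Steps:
$h = -12867$ ($h = -4924 - 7943 = -12867$)
$F = 936$ ($F = -12867 + 13803 = 936$)
$F - 332 = 936 - 332 = 604$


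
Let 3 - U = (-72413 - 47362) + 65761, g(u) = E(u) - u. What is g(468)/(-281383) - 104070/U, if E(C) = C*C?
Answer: -41089268262/15199465511 ≈ -2.7033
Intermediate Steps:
E(C) = C²
g(u) = u² - u
U = 54017 (U = 3 - ((-72413 - 47362) + 65761) = 3 - (-119775 + 65761) = 3 - 1*(-54014) = 3 + 54014 = 54017)
g(468)/(-281383) - 104070/U = (468*(-1 + 468))/(-281383) - 104070/54017 = (468*467)*(-1/281383) - 104070*1/54017 = 218556*(-1/281383) - 104070/54017 = -218556/281383 - 104070/54017 = -41089268262/15199465511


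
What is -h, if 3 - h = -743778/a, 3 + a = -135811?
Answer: 24024/9701 ≈ 2.4764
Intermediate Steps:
a = -135814 (a = -3 - 135811 = -135814)
h = -24024/9701 (h = 3 - (-743778)/(-135814) = 3 - (-743778)*(-1)/135814 = 3 - 1*53127/9701 = 3 - 53127/9701 = -24024/9701 ≈ -2.4764)
-h = -1*(-24024/9701) = 24024/9701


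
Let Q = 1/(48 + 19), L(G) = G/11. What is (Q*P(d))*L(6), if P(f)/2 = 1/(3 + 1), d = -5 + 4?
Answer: 3/737 ≈ 0.0040706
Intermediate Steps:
d = -1
L(G) = G/11 (L(G) = G*(1/11) = G/11)
P(f) = 1/2 (P(f) = 2/(3 + 1) = 2/4 = 2*(1/4) = 1/2)
Q = 1/67 ≈ 0.014925
(Q*P(d))*L(6) = ((1/67)*(1/2))*((1/11)*6) = (1/134)*(6/11) = 3/737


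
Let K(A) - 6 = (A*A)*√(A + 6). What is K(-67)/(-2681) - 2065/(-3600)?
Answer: 1102933/1930320 - 4489*I*√61/2681 ≈ 0.57137 - 13.077*I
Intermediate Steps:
K(A) = 6 + A²*√(6 + A) (K(A) = 6 + (A*A)*√(A + 6) = 6 + A²*√(6 + A))
K(-67)/(-2681) - 2065/(-3600) = (6 + (-67)²*√(6 - 67))/(-2681) - 2065/(-3600) = (6 + 4489*√(-61))*(-1/2681) - 2065*(-1/3600) = (6 + 4489*(I*√61))*(-1/2681) + 413/720 = (6 + 4489*I*√61)*(-1/2681) + 413/720 = (-6/2681 - 4489*I*√61/2681) + 413/720 = 1102933/1930320 - 4489*I*√61/2681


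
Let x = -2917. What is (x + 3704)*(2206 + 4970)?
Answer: 5647512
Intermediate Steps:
(x + 3704)*(2206 + 4970) = (-2917 + 3704)*(2206 + 4970) = 787*7176 = 5647512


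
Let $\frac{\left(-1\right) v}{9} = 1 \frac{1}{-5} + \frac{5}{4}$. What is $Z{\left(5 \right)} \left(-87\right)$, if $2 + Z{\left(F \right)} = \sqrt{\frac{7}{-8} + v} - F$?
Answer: $609 - \frac{87 i \sqrt{4130}}{20} \approx 609.0 - 279.55 i$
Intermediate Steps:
$v = - \frac{189}{20}$ ($v = - 9 \left(1 \frac{1}{-5} + \frac{5}{4}\right) = - 9 \left(1 \left(- \frac{1}{5}\right) + 5 \cdot \frac{1}{4}\right) = - 9 \left(- \frac{1}{5} + \frac{5}{4}\right) = \left(-9\right) \frac{21}{20} = - \frac{189}{20} \approx -9.45$)
$Z{\left(F \right)} = -2 - F + \frac{i \sqrt{4130}}{20}$ ($Z{\left(F \right)} = -2 - \left(F - \sqrt{\frac{7}{-8} - \frac{189}{20}}\right) = -2 - \left(F - \sqrt{7 \left(- \frac{1}{8}\right) - \frac{189}{20}}\right) = -2 - \left(F - \sqrt{- \frac{7}{8} - \frac{189}{20}}\right) = -2 - \left(F - \frac{i \sqrt{4130}}{20}\right) = -2 - F + \frac{i \sqrt{4130}}{20}$)
$Z{\left(5 \right)} \left(-87\right) = \left(-2 - 5 + \frac{i \sqrt{4130}}{20}\right) \left(-87\right) = \left(-7 + \frac{i \sqrt{4130}}{20}\right) \left(-87\right) = 609 - \frac{87 i \sqrt{4130}}{20}$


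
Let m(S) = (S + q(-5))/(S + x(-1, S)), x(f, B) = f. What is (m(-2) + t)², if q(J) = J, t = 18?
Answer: 3721/9 ≈ 413.44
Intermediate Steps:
m(S) = (-5 + S)/(-1 + S) (m(S) = (S - 5)/(S - 1) = (-5 + S)/(-1 + S))
(m(-2) + t)² = ((-5 - 2)/(-1 - 2) + 18)² = (-7/(-3) + 18)² = (-⅓*(-7) + 18)² = (7/3 + 18)² = (61/3)² = 3721/9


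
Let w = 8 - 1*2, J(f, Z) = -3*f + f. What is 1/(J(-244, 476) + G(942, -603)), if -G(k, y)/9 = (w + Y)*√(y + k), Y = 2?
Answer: -61/189904 - 9*√339/189904 ≈ -0.0011938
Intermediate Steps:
J(f, Z) = -2*f
w = 6 (w = 8 - 2 = 6)
G(k, y) = -72*√(k + y) (G(k, y) = -9*(6 + 2)*√(y + k) = -72*√(k + y))
1/(J(-244, 476) + G(942, -603)) = 1/(-2*(-244) - 72*√(942 - 603)) = 1/(488 - 72*√339)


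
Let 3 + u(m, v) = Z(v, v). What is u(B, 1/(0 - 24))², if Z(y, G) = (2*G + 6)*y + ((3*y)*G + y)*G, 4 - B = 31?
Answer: 223592209/21233664 ≈ 10.530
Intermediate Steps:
B = -27 (B = 4 - 1*31 = 4 - 31 = -27)
Z(y, G) = G*(y + 3*G*y) + y*(6 + 2*G) (Z(y, G) = (6 + 2*G)*y + (3*G*y + y)*G = y*(6 + 2*G) + (y + 3*G*y)*G = y*(6 + 2*G) + G*(y + 3*G*y) = G*(y + 3*G*y) + y*(6 + 2*G))
u(m, v) = -3 + 3*v*(2 + v + v²)
u(B, 1/(0 - 24))² = (-3 + 3*(2 + 1/(0 - 24) + (1/(0 - 24))²)/(0 - 24))² = (-3 + 3*(2 + 1/(-24) + (1/(-24))²)/(-24))² = (-3 + 3*(-1/24)*(2 - 1/24 + (-1/24)²))² = (-3 + 3*(-1/24)*(2 - 1/24 + 1/576))² = (-3 + 3*(-1/24)*(1129/576))² = (-3 - 1129/4608)² = (-14953/4608)² = 223592209/21233664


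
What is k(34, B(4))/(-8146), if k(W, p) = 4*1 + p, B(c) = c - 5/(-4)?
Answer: -37/32584 ≈ -0.0011355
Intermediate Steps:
B(c) = 5/4 + c (B(c) = c - 5*(-1/4) = c + 5/4 = 5/4 + c)
k(W, p) = 4 + p
k(34, B(4))/(-8146) = (4 + (5/4 + 4))/(-8146) = (4 + 21/4)*(-1/8146) = (37/4)*(-1/8146) = -37/32584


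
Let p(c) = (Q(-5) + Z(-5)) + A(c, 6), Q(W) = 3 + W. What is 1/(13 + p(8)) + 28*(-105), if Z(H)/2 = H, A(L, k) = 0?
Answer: -2939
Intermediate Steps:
Z(H) = 2*H
p(c) = -12 (p(c) = ((3 - 5) + 2*(-5)) + 0 = (-2 - 10) + 0 = -12 + 0 = -12)
1/(13 + p(8)) + 28*(-105) = 1/(13 - 12) + 28*(-105) = 1/1 - 2940 = 1 - 2940 = -2939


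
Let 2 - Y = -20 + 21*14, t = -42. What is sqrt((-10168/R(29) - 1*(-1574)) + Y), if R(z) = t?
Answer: sqrt(680946)/21 ≈ 39.295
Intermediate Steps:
R(z) = -42
Y = -272 (Y = 2 - (-20 + 21*14) = 2 - (-20 + 294) = 2 - 1*274 = 2 - 274 = -272)
sqrt((-10168/R(29) - 1*(-1574)) + Y) = sqrt((-10168/(-42) - 1*(-1574)) - 272) = sqrt((-10168*(-1/42) + 1574) - 272) = sqrt((5084/21 + 1574) - 272) = sqrt(38138/21 - 272) = sqrt(32426/21) = sqrt(680946)/21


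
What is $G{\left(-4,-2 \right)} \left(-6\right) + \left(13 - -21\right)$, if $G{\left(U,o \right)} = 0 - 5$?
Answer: $64$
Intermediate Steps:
$G{\left(U,o \right)} = -5$ ($G{\left(U,o \right)} = 0 - 5 = -5$)
$G{\left(-4,-2 \right)} \left(-6\right) + \left(13 - -21\right) = \left(-5\right) \left(-6\right) + \left(13 - -21\right) = 30 + \left(13 + 21\right) = 30 + 34 = 64$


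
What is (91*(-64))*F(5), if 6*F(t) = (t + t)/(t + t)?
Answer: -2912/3 ≈ -970.67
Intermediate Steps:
F(t) = 1/6 (F(t) = ((t + t)/(t + t))/6 = ((2*t)/((2*t)))/6 = ((2*t)*(1/(2*t)))/6 = (1/6)*1 = 1/6)
(91*(-64))*F(5) = (91*(-64))*(1/6) = -5824*1/6 = -2912/3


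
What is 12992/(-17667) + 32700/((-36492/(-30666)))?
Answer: 1476300696278/53725347 ≈ 27479.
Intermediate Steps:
12992/(-17667) + 32700/((-36492/(-30666))) = 12992*(-1/17667) + 32700/((-36492*(-1/30666))) = -12992/17667 + 32700/(6082/5111) = -12992/17667 + 32700*(5111/6082) = -12992/17667 + 83564850/3041 = 1476300696278/53725347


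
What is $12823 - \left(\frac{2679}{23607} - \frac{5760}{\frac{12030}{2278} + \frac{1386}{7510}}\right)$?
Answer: $\frac{212711225014874}{15328583799} \approx 13877.0$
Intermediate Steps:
$12823 - \left(\frac{2679}{23607} - \frac{5760}{\frac{12030}{2278} + \frac{1386}{7510}}\right) = 12823 - \left(2679 \cdot \frac{1}{23607} - \frac{5760}{12030 \cdot \frac{1}{2278} + 1386 \cdot \frac{1}{7510}}\right) = 12823 - \left(\frac{893}{7869} - \frac{5760}{\frac{6015}{1139} + \frac{693}{3755}}\right) = 12823 - \left(\frac{893}{7869} - \frac{5760}{\frac{23375652}{4276945}}\right) = 12823 - \left(\frac{893}{7869} - \frac{2052933600}{1947971}\right) = 12823 - - \frac{16152794960297}{15328583799} = 12823 + \frac{16152794960297}{15328583799} = \frac{212711225014874}{15328583799}$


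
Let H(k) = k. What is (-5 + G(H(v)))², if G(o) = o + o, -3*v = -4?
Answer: 49/9 ≈ 5.4444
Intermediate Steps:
v = 4/3 (v = -⅓*(-4) = 4/3 ≈ 1.3333)
G(o) = 2*o
(-5 + G(H(v)))² = (-5 + 2*(4/3))² = (-5 + 8/3)² = (-7/3)² = 49/9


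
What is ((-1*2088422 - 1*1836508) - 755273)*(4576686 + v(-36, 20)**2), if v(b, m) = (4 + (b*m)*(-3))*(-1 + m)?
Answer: -7933422130294826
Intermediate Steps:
v(b, m) = (-1 + m)*(4 - 3*b*m) (v(b, m) = (4 - 3*b*m)*(-1 + m) = (-1 + m)*(4 - 3*b*m))
((-1*2088422 - 1*1836508) - 755273)*(4576686 + v(-36, 20)**2) = ((-1*2088422 - 1*1836508) - 755273)*(4576686 + (-4 + 4*20 - 3*(-36)*20**2 + 3*(-36)*20)**2) = ((-2088422 - 1836508) - 755273)*(4576686 + (-4 + 80 - 3*(-36)*400 - 2160)**2) = (-3924930 - 755273)*(4576686 + (-4 + 80 + 43200 - 2160)**2) = -4680203*(4576686 + 41116**2) = -4680203*(4576686 + 1690525456) = -4680203*1695102142 = -7933422130294826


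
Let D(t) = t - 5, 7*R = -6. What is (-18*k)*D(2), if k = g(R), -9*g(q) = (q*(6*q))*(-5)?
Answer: 6480/49 ≈ 132.24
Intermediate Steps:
R = -6/7 (R = (1/7)*(-6) = -6/7 ≈ -0.85714)
g(q) = 10*q**2/3 (g(q) = -q*(6*q)*(-5)/9 = -6*q**2*(-5)/9 = -(-10)*q**2/3 = 10*q**2/3)
k = 120/49 (k = 10*(-6/7)**2/3 = (10/3)*(36/49) = 120/49 ≈ 2.4490)
D(t) = -5 + t
(-18*k)*D(2) = (-18*120/49)*(-5 + 2) = -2160/49*(-3) = 6480/49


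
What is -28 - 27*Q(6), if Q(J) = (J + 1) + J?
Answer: -379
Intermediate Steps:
Q(J) = 1 + 2*J (Q(J) = (1 + J) + J = 1 + 2*J)
-28 - 27*Q(6) = -28 - 27*(1 + 2*6) = -28 - 27*(1 + 12) = -28 - 27*13 = -28 - 351 = -379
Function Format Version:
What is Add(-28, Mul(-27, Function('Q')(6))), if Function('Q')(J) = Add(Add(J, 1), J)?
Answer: -379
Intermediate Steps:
Function('Q')(J) = Add(1, Mul(2, J)) (Function('Q')(J) = Add(Add(1, J), J) = Add(1, Mul(2, J)))
Add(-28, Mul(-27, Function('Q')(6))) = Add(-28, Mul(-27, Add(1, Mul(2, 6)))) = Add(-28, Mul(-27, Add(1, 12))) = Add(-28, Mul(-27, 13)) = Add(-28, -351) = -379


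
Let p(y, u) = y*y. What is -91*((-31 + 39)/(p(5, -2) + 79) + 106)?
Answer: -9653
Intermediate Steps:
p(y, u) = y²
-91*((-31 + 39)/(p(5, -2) + 79) + 106) = -91*((-31 + 39)/(5² + 79) + 106) = -91*(8/(25 + 79) + 106) = -91*(8/104 + 106) = -91*(8*(1/104) + 106) = -91*(1/13 + 106) = -91*1379/13 = -9653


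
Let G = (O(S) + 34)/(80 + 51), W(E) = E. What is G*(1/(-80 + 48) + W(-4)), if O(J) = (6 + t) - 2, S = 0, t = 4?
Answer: -2709/2096 ≈ -1.2925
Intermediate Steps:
O(J) = 8 (O(J) = (6 + 4) - 2 = 10 - 2 = 8)
G = 42/131 (G = (8 + 34)/(80 + 51) = 42/131 ≈ 0.32061)
G*(1/(-80 + 48) + W(-4)) = 42*(1/(-80 + 48) - 4)/131 = 42*(1/(-32) - 4)/131 = 42*(-1/32 - 4)/131 = (42/131)*(-129/32) = -2709/2096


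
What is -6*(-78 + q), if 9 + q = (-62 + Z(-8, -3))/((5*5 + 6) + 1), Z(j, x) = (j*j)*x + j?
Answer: 4569/8 ≈ 571.13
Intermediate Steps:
Z(j, x) = j + x*j**2 (Z(j, x) = j**2*x + j = x*j**2 + j = j + x*j**2)
q = -275/16 (q = -9 + (-62 - 8*(1 - 8*(-3)))/((5*5 + 6) + 1) = -9 + (-62 - 8*(1 + 24))/((25 + 6) + 1) = -9 + (-62 - 8*25)/(31 + 1) = -9 + (-62 - 200)/32 = -9 - 262*1/32 = -9 - 131/16 = -275/16 ≈ -17.188)
-6*(-78 + q) = -6*(-78 - 275/16) = -6*(-1523/16) = 4569/8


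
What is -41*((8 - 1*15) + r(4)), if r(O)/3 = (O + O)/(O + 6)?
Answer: 943/5 ≈ 188.60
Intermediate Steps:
r(O) = 6*O/(6 + O) (r(O) = 3*((O + O)/(O + 6)) = 3*((2*O)/(6 + O)) = 3*(2*O/(6 + O)) = 6*O/(6 + O))
-41*((8 - 1*15) + r(4)) = -41*((8 - 1*15) + 6*4/(6 + 4)) = -41*((8 - 15) + 6*4/10) = -41*(-7 + 6*4*(⅒)) = -41*(-7 + 12/5) = -41*(-23/5) = 943/5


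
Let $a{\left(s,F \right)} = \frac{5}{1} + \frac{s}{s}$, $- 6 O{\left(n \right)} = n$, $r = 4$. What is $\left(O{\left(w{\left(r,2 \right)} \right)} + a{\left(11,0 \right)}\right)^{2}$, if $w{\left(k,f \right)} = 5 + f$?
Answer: $\frac{841}{36} \approx 23.361$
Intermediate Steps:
$O{\left(n \right)} = - \frac{n}{6}$
$a{\left(s,F \right)} = 6$ ($a{\left(s,F \right)} = 5 \cdot 1 + 1 = 5 + 1 = 6$)
$\left(O{\left(w{\left(r,2 \right)} \right)} + a{\left(11,0 \right)}\right)^{2} = \left(- \frac{5 + 2}{6} + 6\right)^{2} = \left(\left(- \frac{1}{6}\right) 7 + 6\right)^{2} = \left(- \frac{7}{6} + 6\right)^{2} = \left(\frac{29}{6}\right)^{2} = \frac{841}{36}$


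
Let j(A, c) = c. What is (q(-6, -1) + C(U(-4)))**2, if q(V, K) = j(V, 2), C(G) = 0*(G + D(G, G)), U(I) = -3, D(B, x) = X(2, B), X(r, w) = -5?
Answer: 4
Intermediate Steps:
D(B, x) = -5
C(G) = 0 (C(G) = 0*(G - 5) = 0*(-5 + G) = 0)
q(V, K) = 2
(q(-6, -1) + C(U(-4)))**2 = (2 + 0)**2 = 2**2 = 4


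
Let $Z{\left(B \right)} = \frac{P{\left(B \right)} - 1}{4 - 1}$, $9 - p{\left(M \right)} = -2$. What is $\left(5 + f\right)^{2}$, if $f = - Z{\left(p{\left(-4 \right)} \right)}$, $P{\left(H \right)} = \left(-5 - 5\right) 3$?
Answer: $\frac{2116}{9} \approx 235.11$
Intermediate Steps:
$p{\left(M \right)} = 11$ ($p{\left(M \right)} = 9 - -2 = 9 + 2 = 11$)
$P{\left(H \right)} = -30$ ($P{\left(H \right)} = \left(-10\right) 3 = -30$)
$Z{\left(B \right)} = - \frac{31}{3}$ ($Z{\left(B \right)} = \frac{-30 - 1}{4 - 1} = - \frac{31}{3}$)
$f = \frac{31}{3}$ ($f = \left(-1\right) \left(- \frac{31}{3}\right) = \frac{31}{3} \approx 10.333$)
$\left(5 + f\right)^{2} = \left(5 + \frac{31}{3}\right)^{2} = \left(\frac{46}{3}\right)^{2} = \frac{2116}{9}$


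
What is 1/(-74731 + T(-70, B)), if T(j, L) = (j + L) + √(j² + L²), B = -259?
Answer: -75060/5633931619 - 7*√1469/5633931619 ≈ -1.3370e-5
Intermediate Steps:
T(j, L) = L + j + √(L² + j²) (T(j, L) = (L + j) + √(L² + j²) = L + j + √(L² + j²))
1/(-74731 + T(-70, B)) = 1/(-74731 + (-259 - 70 + √((-259)² + (-70)²))) = 1/(-74731 + (-259 - 70 + √(67081 + 4900))) = 1/(-74731 + (-259 - 70 + √71981)) = 1/(-74731 + (-259 - 70 + 7*√1469)) = 1/(-74731 + (-329 + 7*√1469)) = 1/(-75060 + 7*√1469)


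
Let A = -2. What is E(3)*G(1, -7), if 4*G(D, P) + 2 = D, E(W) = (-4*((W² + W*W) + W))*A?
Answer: -42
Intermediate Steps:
E(W) = 8*W + 16*W² (E(W) = -4*((W² + W*W) + W)*(-2) = -4*((W² + W²) + W)*(-2) = -4*(2*W² + W)*(-2) = -4*(W + 2*W²)*(-2) = (-8*W² - 4*W)*(-2) = 8*W + 16*W²)
G(D, P) = -½ + D/4
E(3)*G(1, -7) = (8*3*(1 + 2*3))*(-½ + (¼)*1) = (8*3*(1 + 6))*(-½ + ¼) = (8*3*7)*(-¼) = 168*(-¼) = -42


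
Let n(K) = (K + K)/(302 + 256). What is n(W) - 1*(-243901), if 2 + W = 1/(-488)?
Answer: 33207607975/136152 ≈ 2.4390e+5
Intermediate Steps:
W = -977/488 (W = -2 + 1/(-488) = -2 - 1/488 = -977/488 ≈ -2.0020)
n(K) = K/279 (n(K) = (2*K)/558 = (2*K)*(1/558) = K/279)
n(W) - 1*(-243901) = (1/279)*(-977/488) - 1*(-243901) = -977/136152 + 243901 = 33207607975/136152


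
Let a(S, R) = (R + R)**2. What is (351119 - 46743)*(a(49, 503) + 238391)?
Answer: 380599968552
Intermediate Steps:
a(S, R) = 4*R**2 (a(S, R) = (2*R)**2 = 4*R**2)
(351119 - 46743)*(a(49, 503) + 238391) = (351119 - 46743)*(4*503**2 + 238391) = 304376*(4*253009 + 238391) = 304376*(1012036 + 238391) = 304376*1250427 = 380599968552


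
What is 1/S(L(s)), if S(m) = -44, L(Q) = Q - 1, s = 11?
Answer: -1/44 ≈ -0.022727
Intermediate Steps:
L(Q) = -1 + Q
1/S(L(s)) = 1/(-44) = -1/44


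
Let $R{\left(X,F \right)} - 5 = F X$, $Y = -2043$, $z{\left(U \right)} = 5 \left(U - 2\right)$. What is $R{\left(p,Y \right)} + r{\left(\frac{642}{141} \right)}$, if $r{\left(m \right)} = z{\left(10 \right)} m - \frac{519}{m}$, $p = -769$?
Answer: $\frac{15802527545}{10058} \approx 1.5711 \cdot 10^{6}$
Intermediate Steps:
$z{\left(U \right)} = -10 + 5 U$ ($z{\left(U \right)} = 5 \left(-2 + U\right) = -10 + 5 U$)
$R{\left(X,F \right)} = 5 + F X$
$r{\left(m \right)} = - \frac{519}{m} + 40 m$ ($r{\left(m \right)} = \left(-10 + 5 \cdot 10\right) m - \frac{519}{m} = \left(-10 + 50\right) m - \frac{519}{m} = 40 m - \frac{519}{m} = - \frac{519}{m} + 40 m$)
$R{\left(p,Y \right)} + r{\left(\frac{642}{141} \right)} = \left(5 - -1571067\right) - \left(\frac{24393}{214} - \frac{25680}{141}\right) = \left(5 + 1571067\right) - \left(\frac{24393}{214} - 25680 \cdot \frac{1}{141}\right) = 1571072 + \left(- \frac{519}{\frac{214}{47}} + 40 \cdot \frac{214}{47}\right) = 1571072 + \left(\left(-519\right) \frac{47}{214} + \frac{8560}{47}\right) = 1571072 + \left(- \frac{24393}{214} + \frac{8560}{47}\right) = 1571072 + \frac{685369}{10058} = \frac{15802527545}{10058}$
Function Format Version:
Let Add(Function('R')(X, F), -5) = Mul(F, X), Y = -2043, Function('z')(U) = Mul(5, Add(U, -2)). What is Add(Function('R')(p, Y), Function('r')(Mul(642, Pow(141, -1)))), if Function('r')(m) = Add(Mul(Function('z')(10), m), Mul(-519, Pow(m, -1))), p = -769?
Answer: Rational(15802527545, 10058) ≈ 1.5711e+6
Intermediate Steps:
Function('z')(U) = Add(-10, Mul(5, U)) (Function('z')(U) = Mul(5, Add(-2, U)) = Add(-10, Mul(5, U)))
Function('R')(X, F) = Add(5, Mul(F, X))
Function('r')(m) = Add(Mul(-519, Pow(m, -1)), Mul(40, m)) (Function('r')(m) = Add(Mul(Add(-10, Mul(5, 10)), m), Mul(-519, Pow(m, -1))) = Add(Mul(Add(-10, 50), m), Mul(-519, Pow(m, -1))) = Add(Mul(40, m), Mul(-519, Pow(m, -1))) = Add(Mul(-519, Pow(m, -1)), Mul(40, m)))
Add(Function('R')(p, Y), Function('r')(Mul(642, Pow(141, -1)))) = Add(Add(5, Mul(-2043, -769)), Add(Mul(-519, Pow(Mul(642, Pow(141, -1)), -1)), Mul(40, Mul(642, Pow(141, -1))))) = Add(Add(5, 1571067), Add(Mul(-519, Pow(Mul(642, Rational(1, 141)), -1)), Mul(40, Mul(642, Rational(1, 141))))) = Add(1571072, Add(Mul(-519, Pow(Rational(214, 47), -1)), Mul(40, Rational(214, 47)))) = Add(1571072, Add(Mul(-519, Rational(47, 214)), Rational(8560, 47))) = Add(1571072, Add(Rational(-24393, 214), Rational(8560, 47))) = Add(1571072, Rational(685369, 10058)) = Rational(15802527545, 10058)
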